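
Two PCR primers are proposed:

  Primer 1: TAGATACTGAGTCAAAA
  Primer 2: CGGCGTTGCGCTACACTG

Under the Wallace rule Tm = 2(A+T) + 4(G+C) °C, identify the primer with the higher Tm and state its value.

Primer 1: A+T=12, G+C=5 → Tm = 2(12)+4(5) = 44°C
Primer 2: A+T=6, G+C=12 → Tm = 2(6)+4(12) = 60°C
44°C vs 60°C → primer 2 is higher.

Primer 2, 60°C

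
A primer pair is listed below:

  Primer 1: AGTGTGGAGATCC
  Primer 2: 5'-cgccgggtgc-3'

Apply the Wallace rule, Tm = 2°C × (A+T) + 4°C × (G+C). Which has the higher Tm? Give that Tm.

Primer 1, 40°C

Primer 1: A+T=6, G+C=7 → Tm = 2(6)+4(7) = 40°C
Primer 2: A+T=1, G+C=9 → Tm = 2(1)+4(9) = 38°C
40°C vs 38°C → primer 1 is higher.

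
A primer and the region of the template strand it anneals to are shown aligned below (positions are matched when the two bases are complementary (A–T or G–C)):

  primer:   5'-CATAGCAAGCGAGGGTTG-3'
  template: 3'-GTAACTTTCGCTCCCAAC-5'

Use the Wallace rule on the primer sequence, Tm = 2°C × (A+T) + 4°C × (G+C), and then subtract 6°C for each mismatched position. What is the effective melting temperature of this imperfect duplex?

Primer base counts: A=5, T=3, G=7, C=3 → A+T=8, G+C=10
Perfect-match Tm = 2(8) + 4(10) = 16 + 40 = 56°C
Mismatches (positions where the bases are not complementary): 2 (at positions 4, 6)
Effective Tm = 56 − 2×6 = 56 − 12 = 44°C

44°C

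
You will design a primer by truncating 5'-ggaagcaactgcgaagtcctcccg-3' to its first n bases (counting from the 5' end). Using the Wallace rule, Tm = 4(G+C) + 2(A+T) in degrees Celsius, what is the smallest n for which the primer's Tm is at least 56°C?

n = 18

First 17 bases: GGAAGCAACTGCGAAGT → Tm = 52°C (< 56°C)
First 18 bases: GGAAGCAACTGCGAAGTC → Tm = 56°C (≥ 56°C)
Since every base adds ≥2°C, Tm only increases with n, so the threshold is first crossed at n = 18.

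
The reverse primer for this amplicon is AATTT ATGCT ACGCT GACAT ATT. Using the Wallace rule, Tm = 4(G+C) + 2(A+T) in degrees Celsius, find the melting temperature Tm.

Counting bases: T=9, G=3, A=7, C=4
A+T = 16, G+C = 7
Tm = 2×16 + 4×7 = 60°C

60°C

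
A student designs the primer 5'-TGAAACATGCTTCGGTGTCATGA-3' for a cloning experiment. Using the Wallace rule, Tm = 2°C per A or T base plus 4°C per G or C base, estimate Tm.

Counting bases: A=6, G=6, C=4, T=7
A+T = 13, G+C = 10
Tm = 4·10 + 2·13 = 40 + 26 = 66°C

66°C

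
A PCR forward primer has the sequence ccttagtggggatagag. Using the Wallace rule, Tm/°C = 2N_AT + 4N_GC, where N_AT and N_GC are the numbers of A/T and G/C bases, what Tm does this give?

52°C

Scanning the sequence gives C=2, G=7, A=4, T=4.
So N_AT = 8 and N_GC = 9.
Tm = 2×8 + 4×9 = 52°C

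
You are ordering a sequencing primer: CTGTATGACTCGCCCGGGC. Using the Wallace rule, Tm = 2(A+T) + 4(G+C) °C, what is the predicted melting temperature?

Counting bases: T=4, A=2, G=6, C=7
So N_AT = 6 and N_GC = 13.
Tm = 2×6 + 4×13 = 64°C

64°C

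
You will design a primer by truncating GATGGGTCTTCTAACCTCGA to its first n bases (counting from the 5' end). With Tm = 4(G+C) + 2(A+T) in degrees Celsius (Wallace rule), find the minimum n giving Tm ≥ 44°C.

First 14 bases: GATGGGTCTTCTAA → Tm = 40°C (< 44°C)
First 15 bases: GATGGGTCTTCTAAC → Tm = 44°C (≥ 44°C)
Since every base adds ≥2°C, Tm only increases with n, so the threshold is first crossed at n = 15.

n = 15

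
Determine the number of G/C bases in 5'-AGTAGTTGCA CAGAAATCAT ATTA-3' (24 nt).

Counting bases: A=10, G=4, T=7, C=3
G+C = 4 + 3 = 7

7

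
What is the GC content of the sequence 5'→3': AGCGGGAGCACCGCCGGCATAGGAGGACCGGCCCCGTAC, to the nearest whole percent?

74%

Base counts: T=2, C=14, G=15, A=8
G+C = 15 + 14 = 29 out of 39 bases
%GC = 29/39 × 100 = 74.36% ≈ 74%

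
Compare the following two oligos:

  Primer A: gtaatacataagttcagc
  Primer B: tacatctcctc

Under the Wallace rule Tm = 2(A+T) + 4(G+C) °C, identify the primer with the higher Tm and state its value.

Primer A, 48°C

Primer A: A+T=12, G+C=6 → Tm = 2(12)+4(6) = 48°C
Primer B: A+T=6, G+C=5 → Tm = 2(6)+4(5) = 32°C
48°C vs 32°C → primer A is higher.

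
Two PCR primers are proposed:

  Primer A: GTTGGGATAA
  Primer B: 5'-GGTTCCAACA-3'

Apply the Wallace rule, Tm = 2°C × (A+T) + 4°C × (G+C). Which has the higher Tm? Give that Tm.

Primer B, 30°C

Primer A: A+T=6, G+C=4 → Tm = 2(6)+4(4) = 28°C
Primer B: A+T=5, G+C=5 → Tm = 2(5)+4(5) = 30°C
28°C vs 30°C → primer B is higher.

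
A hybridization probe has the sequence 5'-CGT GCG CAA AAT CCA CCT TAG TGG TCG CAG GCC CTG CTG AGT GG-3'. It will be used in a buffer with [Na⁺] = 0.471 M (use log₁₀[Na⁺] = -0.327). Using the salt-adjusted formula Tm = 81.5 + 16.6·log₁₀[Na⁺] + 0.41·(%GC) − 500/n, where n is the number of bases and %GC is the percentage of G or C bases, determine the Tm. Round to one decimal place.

89.9°C

Length n = 44. Scanning the sequence gives C=13, T=9, A=8, G=14.
G+C = 27, so %GC = 27/44 × 100 = 61.364%
Salt term: 16.6 × (-0.327) = -5.428
GC term: 0.41 × 61.364 = 25.159; length term: −500/44 = −11.364
Tm = 81.5 + (-5.428) + 25.159 − 11.364 = 89.867 → 89.9°C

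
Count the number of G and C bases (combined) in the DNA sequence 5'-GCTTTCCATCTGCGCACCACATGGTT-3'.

A=4, T=8, C=9, G=5
G+C = 5 + 9 = 14

14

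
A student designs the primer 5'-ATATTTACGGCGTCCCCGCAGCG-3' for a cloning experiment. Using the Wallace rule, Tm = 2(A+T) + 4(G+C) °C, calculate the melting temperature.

Scanning the sequence gives A=4, G=6, T=5, C=8.
AT pairs contribute 9, GC pairs contribute 14.
Tm = 4·14 + 2·9 = 56 + 18 = 74°C

74°C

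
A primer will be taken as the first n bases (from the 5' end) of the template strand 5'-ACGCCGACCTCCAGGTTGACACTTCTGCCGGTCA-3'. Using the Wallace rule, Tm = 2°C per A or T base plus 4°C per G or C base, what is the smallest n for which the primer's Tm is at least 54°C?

First 15 bases: ACGCCGACCTCCAGG → Tm = 52°C (< 54°C)
First 16 bases: ACGCCGACCTCCAGGT → Tm = 54°C (≥ 54°C)
Since every base adds ≥2°C, Tm only increases with n, so the threshold is first crossed at n = 16.

n = 16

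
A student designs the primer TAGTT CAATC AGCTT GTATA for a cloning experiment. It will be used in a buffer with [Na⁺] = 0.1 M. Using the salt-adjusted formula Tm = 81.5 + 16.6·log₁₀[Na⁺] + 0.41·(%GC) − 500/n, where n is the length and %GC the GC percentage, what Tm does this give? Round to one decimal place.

52.2°C

Length n = 20. C=3, A=6, G=3, T=8
G+C = 6, so %GC = 6/20 × 100 = 30%
Salt term: 16.6 × (-1) = -16.6
GC term: 0.41 × 30 = 12.3; length term: −500/20 = −25
Tm = 81.5 + (-16.6) + 12.3 − 25 = 52.2 → 52.2°C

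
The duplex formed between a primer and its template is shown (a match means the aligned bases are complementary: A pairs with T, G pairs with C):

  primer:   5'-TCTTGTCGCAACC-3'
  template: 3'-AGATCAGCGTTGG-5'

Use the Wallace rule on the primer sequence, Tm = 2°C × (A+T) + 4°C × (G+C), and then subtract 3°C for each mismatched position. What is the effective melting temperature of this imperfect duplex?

37°C

Primer base counts: A=2, T=4, G=2, C=5 → A+T=6, G+C=7
Perfect-match Tm = 2(6) + 4(7) = 12 + 28 = 40°C
Mismatches (positions where the bases are not complementary): 1 (at position 4)
Effective Tm = 40 − 1×3 = 40 − 3 = 37°C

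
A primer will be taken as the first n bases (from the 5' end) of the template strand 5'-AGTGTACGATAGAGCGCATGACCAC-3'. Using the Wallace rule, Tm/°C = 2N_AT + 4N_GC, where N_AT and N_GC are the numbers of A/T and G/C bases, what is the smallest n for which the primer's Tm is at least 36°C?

n = 13

First 12 bases: AGTGTACGATAG → Tm = 34°C (< 36°C)
First 13 bases: AGTGTACGATAGA → Tm = 36°C (≥ 36°C)
Since every base adds ≥2°C, Tm only increases with n, so the threshold is first crossed at n = 13.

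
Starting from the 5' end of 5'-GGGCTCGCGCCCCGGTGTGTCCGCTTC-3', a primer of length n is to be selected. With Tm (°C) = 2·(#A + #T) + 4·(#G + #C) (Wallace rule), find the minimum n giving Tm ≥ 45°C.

First 11 bases: GGGCTCGCGCC → Tm = 42°C (< 45°C)
First 12 bases: GGGCTCGCGCCC → Tm = 46°C (≥ 45°C)
Since every base adds ≥2°C, Tm only increases with n, so the threshold is first crossed at n = 12.

n = 12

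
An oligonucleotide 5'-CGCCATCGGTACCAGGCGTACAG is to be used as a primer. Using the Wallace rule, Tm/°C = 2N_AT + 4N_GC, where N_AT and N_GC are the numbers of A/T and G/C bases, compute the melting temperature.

76°C

A=5, T=3, C=8, G=7
A+T = 8, G+C = 15
Tm = 2×8 + 4×15 = 76°C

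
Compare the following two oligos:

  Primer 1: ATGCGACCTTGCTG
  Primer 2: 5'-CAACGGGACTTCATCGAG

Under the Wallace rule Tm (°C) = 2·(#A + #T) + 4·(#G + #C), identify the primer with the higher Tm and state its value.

Primer 2, 56°C

Primer 1: A+T=6, G+C=8 → Tm = 2(6)+4(8) = 44°C
Primer 2: A+T=8, G+C=10 → Tm = 2(8)+4(10) = 56°C
44°C vs 56°C → primer 2 is higher.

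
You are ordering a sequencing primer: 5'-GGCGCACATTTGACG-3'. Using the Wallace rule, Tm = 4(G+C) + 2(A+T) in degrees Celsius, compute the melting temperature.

48°C

G=5, C=4, A=3, T=3
So N_AT = 6 and N_GC = 9.
Tm = 2×6 + 4×9 = 48°C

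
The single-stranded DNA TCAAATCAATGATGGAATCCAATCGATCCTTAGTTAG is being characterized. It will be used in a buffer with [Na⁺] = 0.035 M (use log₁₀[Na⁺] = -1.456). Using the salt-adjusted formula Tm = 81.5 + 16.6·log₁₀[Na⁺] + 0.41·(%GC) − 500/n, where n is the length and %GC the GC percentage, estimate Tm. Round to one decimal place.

58.2°C

Length n = 37. Scanning the sequence gives G=6, T=11, A=13, C=7.
G+C = 13, so %GC = 13/37 × 100 = 35.135%
Salt term: 16.6 × (-1.456) = -24.17
GC term: 0.41 × 35.135 = 14.405; length term: −500/37 = −13.514
Tm = 81.5 + (-24.17) + 14.405 − 13.514 = 58.221 → 58.2°C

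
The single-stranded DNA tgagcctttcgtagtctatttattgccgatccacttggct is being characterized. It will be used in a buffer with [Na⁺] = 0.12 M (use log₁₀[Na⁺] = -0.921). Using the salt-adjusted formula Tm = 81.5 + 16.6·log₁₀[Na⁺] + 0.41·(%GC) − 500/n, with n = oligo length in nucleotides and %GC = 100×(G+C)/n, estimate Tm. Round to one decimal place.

72.2°C

Length n = 40. G=8, T=16, C=10, A=6
G+C = 18, so %GC = 18/40 × 100 = 45%
Salt term: 16.6 × (-0.921) = -15.289
GC term: 0.41 × 45 = 18.45; length term: −500/40 = −12.5
Tm = 81.5 + (-15.289) + 18.45 − 12.5 = 72.161 → 72.2°C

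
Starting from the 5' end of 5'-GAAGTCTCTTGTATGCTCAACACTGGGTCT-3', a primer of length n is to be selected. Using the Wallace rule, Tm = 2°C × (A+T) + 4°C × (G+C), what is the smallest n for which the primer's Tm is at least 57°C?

n = 21

First 20 bases: GAAGTCTCTTGTATGCTCAA → Tm = 56°C (< 57°C)
First 21 bases: GAAGTCTCTTGTATGCTCAAC → Tm = 60°C (≥ 57°C)
Since every base adds ≥2°C, Tm only increases with n, so the threshold is first crossed at n = 21.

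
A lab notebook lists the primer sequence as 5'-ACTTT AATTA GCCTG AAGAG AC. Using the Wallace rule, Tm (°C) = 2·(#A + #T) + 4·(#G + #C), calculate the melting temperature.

Base counts: C=4, T=6, A=8, G=4
AT pairs contribute 14, GC pairs contribute 8.
Tm = 4·8 + 2·14 = 32 + 28 = 60°C

60°C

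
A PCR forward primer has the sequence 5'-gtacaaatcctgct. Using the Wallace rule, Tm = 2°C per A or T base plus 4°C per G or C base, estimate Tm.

40°C

T=4, A=4, G=2, C=4
So N_AT = 8 and N_GC = 6.
Tm = 2(8) + 4(6) = 16 + 24 = 40°C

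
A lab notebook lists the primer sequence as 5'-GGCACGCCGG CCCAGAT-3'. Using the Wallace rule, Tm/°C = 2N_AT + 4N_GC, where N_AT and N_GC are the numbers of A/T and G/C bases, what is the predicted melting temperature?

Scanning the sequence gives C=7, T=1, G=6, A=3.
AT pairs contribute 4, GC pairs contribute 13.
Tm = 2×4 + 4×13 = 60°C

60°C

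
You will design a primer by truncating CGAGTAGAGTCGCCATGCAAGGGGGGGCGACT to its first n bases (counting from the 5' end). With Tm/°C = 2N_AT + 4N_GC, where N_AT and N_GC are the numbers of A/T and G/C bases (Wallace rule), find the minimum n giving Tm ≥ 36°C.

First 11 bases: CGAGTAGAGTC → Tm = 34°C (< 36°C)
First 12 bases: CGAGTAGAGTCG → Tm = 38°C (≥ 36°C)
Since every base adds ≥2°C, Tm only increases with n, so the threshold is first crossed at n = 12.

n = 12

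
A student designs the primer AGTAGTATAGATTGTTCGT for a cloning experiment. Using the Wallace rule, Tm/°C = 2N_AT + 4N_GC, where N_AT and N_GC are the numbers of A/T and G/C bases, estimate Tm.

50°C

G=5, C=1, T=8, A=5
AT pairs contribute 13, GC pairs contribute 6.
Tm = 2×13 + 4×6 = 50°C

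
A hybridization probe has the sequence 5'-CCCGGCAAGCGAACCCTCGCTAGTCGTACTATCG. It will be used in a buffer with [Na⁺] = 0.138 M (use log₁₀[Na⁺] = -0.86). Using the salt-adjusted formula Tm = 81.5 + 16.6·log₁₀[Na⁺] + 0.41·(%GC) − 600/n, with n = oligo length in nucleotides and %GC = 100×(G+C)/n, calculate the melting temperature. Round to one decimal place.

74.9°C

Length n = 34. Scanning the sequence gives T=6, C=13, A=7, G=8.
G+C = 21, so %GC = 21/34 × 100 = 61.765%
Salt term: 16.6 × (-0.86) = -14.276
GC term: 0.41 × 61.765 = 25.324; length term: −600/34 = −17.647
Tm = 81.5 + (-14.276) + 25.324 − 17.647 = 74.901 → 74.9°C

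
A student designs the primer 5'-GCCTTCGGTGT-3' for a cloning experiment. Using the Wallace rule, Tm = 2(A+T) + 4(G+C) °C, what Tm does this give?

36°C

Base counts: T=4, C=3, G=4, A=0
AT pairs contribute 4, GC pairs contribute 7.
Tm = 2(4) + 4(7) = 8 + 28 = 36°C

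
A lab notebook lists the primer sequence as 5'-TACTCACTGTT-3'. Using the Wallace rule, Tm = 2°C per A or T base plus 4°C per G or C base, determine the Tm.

30°C

C=3, G=1, T=5, A=2
A+T = 7, G+C = 4
Tm = 2(7) + 4(4) = 14 + 16 = 30°C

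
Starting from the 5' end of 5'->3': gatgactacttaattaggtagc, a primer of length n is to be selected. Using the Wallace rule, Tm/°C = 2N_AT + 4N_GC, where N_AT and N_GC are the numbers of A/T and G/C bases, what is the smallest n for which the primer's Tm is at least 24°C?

n = 9

First 8 bases: GATGACTA → Tm = 22°C (< 24°C)
First 9 bases: GATGACTAC → Tm = 26°C (≥ 24°C)
Each additional base adds 2°C (A/T) or 4°C (G/C), so Tm is non-decreasing in n; n = 9 is the first length to reach 24°C.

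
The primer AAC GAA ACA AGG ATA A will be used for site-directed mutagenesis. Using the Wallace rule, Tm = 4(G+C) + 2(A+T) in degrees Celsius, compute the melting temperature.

42°C

Base counts: A=10, G=3, C=2, T=1
A+T = 11, G+C = 5
Tm = 2×11 + 4×5 = 42°C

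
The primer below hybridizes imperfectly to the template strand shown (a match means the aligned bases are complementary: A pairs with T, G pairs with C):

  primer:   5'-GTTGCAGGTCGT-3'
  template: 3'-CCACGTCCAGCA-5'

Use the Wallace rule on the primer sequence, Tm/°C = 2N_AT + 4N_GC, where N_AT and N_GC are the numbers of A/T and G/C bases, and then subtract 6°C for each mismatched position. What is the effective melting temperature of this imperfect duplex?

Primer base counts: A=1, T=4, G=5, C=2 → A+T=5, G+C=7
Perfect-match Tm = 2(5) + 4(7) = 10 + 28 = 38°C
Mismatches (positions where the bases are not complementary): 1 (at position 2)
Effective Tm = 38 − 1×6 = 38 − 6 = 32°C

32°C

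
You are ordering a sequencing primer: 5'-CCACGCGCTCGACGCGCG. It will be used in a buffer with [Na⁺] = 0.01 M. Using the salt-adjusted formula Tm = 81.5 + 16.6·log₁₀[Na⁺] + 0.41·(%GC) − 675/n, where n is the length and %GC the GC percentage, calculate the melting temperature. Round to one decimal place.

Length n = 18. Scanning the sequence gives C=9, T=1, A=2, G=6.
G+C = 15, so %GC = 15/18 × 100 = 83.333%
Salt term: 16.6 × (-2) = -33.2
GC term: 0.41 × 83.333 = 34.167; length term: −675/18 = −37.5
Tm = 81.5 + (-33.2) + 34.167 − 37.5 = 44.967 → 45.0°C

45.0°C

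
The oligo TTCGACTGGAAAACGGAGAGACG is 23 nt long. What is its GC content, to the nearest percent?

A=8, G=8, T=3, C=4
G+C = 8 + 4 = 12 out of 23 bases
%GC = 12/23 × 100 = 52.17% ≈ 52%

52%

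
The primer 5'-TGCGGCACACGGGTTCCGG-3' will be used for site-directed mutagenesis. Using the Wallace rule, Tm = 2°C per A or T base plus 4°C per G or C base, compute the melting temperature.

A=2, T=3, C=6, G=8
A+T = 5, G+C = 14
Tm = 4·14 + 2·5 = 56 + 10 = 66°C

66°C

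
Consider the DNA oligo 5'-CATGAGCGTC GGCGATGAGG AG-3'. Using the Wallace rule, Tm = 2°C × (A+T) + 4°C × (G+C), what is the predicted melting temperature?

72°C

A=5, G=10, C=4, T=3
A+T = 8, G+C = 14
Tm = 2(8) + 4(14) = 16 + 56 = 72°C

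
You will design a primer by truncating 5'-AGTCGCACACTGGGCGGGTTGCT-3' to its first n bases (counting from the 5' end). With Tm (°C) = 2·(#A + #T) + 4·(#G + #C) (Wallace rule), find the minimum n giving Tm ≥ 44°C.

First 13 bases: AGTCGCACACTGG → Tm = 42°C (< 44°C)
First 14 bases: AGTCGCACACTGGG → Tm = 46°C (≥ 44°C)
Since every base adds ≥2°C, Tm only increases with n, so the threshold is first crossed at n = 14.

n = 14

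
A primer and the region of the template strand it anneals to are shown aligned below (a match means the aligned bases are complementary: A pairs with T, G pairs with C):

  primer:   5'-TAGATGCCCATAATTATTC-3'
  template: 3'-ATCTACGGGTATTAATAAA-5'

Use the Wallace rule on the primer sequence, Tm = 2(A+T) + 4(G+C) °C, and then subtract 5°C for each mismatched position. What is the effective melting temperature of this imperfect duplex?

Primer base counts: A=6, T=7, G=2, C=4 → A+T=13, G+C=6
Perfect-match Tm = 2(13) + 4(6) = 26 + 24 = 50°C
Mismatches (positions where the bases are not complementary): 1 (at position 19)
Effective Tm = 50 − 1×5 = 50 − 5 = 45°C

45°C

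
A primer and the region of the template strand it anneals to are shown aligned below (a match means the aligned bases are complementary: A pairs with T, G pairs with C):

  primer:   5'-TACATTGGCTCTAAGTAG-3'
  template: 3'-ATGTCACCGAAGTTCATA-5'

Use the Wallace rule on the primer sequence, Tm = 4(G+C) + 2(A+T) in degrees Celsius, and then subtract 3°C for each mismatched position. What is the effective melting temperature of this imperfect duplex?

38°C

Primer base counts: A=5, T=6, G=4, C=3 → A+T=11, G+C=7
Perfect-match Tm = 2(11) + 4(7) = 22 + 28 = 50°C
Mismatches (positions where the bases are not complementary): 4 (at positions 5, 11, 12, 18)
Effective Tm = 50 − 4×3 = 50 − 12 = 38°C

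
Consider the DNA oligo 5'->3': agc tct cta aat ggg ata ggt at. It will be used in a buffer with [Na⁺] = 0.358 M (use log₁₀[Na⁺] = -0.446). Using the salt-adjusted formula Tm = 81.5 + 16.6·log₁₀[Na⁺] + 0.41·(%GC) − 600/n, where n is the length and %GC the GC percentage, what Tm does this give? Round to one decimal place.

64.1°C

Length n = 23. Base counts: A=7, T=7, C=3, G=6
G+C = 9, so %GC = 9/23 × 100 = 39.13%
Salt term: 16.6 × (-0.446) = -7.404
GC term: 0.41 × 39.13 = 16.043; length term: −600/23 = −26.087
Tm = 81.5 + (-7.404) + 16.043 − 26.087 = 64.052 → 64.1°C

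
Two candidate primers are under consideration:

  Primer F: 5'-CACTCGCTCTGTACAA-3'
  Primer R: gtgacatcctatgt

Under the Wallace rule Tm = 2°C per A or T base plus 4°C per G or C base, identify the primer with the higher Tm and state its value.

Primer F: A+T=8, G+C=8 → Tm = 2(8)+4(8) = 48°C
Primer R: A+T=8, G+C=6 → Tm = 2(8)+4(6) = 40°C
48°C vs 40°C → primer F is higher.

Primer F, 48°C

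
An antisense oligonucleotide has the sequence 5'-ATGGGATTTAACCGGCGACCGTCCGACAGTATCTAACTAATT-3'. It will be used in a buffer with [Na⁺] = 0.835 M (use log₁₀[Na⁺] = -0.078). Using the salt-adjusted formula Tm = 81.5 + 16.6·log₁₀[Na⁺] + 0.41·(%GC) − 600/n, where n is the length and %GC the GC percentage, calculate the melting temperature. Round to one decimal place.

Length n = 42. G=9, A=12, C=10, T=11
G+C = 19, so %GC = 19/42 × 100 = 45.238%
Salt term: 16.6 × (-0.078) = -1.295
GC term: 0.41 × 45.238 = 18.548; length term: −600/42 = −14.286
Tm = 81.5 + (-1.295) + 18.548 − 14.286 = 84.467 → 84.5°C

84.5°C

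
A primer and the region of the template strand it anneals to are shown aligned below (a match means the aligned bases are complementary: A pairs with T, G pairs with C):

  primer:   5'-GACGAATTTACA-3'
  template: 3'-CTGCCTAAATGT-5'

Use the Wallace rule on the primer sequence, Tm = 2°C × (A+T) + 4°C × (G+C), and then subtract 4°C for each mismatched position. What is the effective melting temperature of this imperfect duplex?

Primer base counts: A=5, T=3, G=2, C=2 → A+T=8, G+C=4
Perfect-match Tm = 2(8) + 4(4) = 16 + 16 = 32°C
Mismatches (positions where the bases are not complementary): 1 (at position 5)
Effective Tm = 32 − 1×4 = 32 − 4 = 28°C

28°C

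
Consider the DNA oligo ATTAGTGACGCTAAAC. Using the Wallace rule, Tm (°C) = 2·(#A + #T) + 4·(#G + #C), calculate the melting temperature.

44°C

Scanning the sequence gives G=3, A=6, C=3, T=4.
So N_AT = 10 and N_GC = 6.
Tm = 2×10 + 4×6 = 44°C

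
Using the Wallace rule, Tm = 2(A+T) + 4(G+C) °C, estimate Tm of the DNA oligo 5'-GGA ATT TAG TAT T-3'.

32°C

A=4, C=0, G=3, T=6
A+T = 10, G+C = 3
Tm = 2×10 + 4×3 = 32°C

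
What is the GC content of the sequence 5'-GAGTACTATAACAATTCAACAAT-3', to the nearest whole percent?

A=11, C=4, T=6, G=2
G+C = 2 + 4 = 6 out of 23 bases
%GC = 6/23 × 100 = 26.09% ≈ 26%

26%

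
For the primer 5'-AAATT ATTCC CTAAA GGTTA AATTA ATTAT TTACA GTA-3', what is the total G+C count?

7

Counting bases: A=16, C=4, G=3, T=15
G+C = 3 + 4 = 7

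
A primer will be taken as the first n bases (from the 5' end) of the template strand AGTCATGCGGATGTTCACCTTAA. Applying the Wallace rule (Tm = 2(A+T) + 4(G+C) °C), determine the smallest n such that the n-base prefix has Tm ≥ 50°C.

First 16 bases: AGTCATGCGGATGTTC → Tm = 48°C (< 50°C)
First 17 bases: AGTCATGCGGATGTTCA → Tm = 50°C (≥ 50°C)
Since every base adds ≥2°C, Tm only increases with n, so the threshold is first crossed at n = 17.

n = 17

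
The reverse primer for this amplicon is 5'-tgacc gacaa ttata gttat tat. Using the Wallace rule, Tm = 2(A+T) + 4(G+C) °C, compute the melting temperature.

58°C

Counting bases: G=3, A=8, T=9, C=3
AT pairs contribute 17, GC pairs contribute 6.
Tm = 2(17) + 4(6) = 34 + 24 = 58°C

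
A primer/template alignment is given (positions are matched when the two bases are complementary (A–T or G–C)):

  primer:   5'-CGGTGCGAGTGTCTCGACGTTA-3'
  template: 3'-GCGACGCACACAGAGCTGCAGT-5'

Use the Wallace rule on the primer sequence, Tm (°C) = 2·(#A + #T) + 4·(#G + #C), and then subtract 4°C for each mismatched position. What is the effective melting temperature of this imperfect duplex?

Primer base counts: A=3, T=6, G=8, C=5 → A+T=9, G+C=13
Perfect-match Tm = 2(9) + 4(13) = 18 + 52 = 70°C
Mismatches (positions where the bases are not complementary): 3 (at positions 3, 8, 21)
Effective Tm = 70 − 3×4 = 70 − 12 = 58°C

58°C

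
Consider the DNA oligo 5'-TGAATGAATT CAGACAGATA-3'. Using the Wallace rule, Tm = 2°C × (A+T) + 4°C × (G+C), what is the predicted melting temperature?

52°C

Scanning the sequence gives A=9, G=4, T=5, C=2.
A+T = 14, G+C = 6
Tm = 4·6 + 2·14 = 24 + 28 = 52°C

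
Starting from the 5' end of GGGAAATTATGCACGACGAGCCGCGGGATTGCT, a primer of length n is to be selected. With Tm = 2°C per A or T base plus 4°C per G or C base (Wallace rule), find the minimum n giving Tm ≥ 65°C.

First 21 bases: GGGAAATTATGCACGACGAGC → Tm = 64°C (< 65°C)
First 22 bases: GGGAAATTATGCACGACGAGCC → Tm = 68°C (≥ 65°C)
Since every base adds ≥2°C, Tm only increases with n, so the threshold is first crossed at n = 22.

n = 22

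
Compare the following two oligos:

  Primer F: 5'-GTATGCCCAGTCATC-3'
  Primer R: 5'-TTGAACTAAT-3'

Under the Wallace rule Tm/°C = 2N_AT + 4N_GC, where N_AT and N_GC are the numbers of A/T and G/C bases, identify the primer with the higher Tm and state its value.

Primer F: A+T=7, G+C=8 → Tm = 2(7)+4(8) = 46°C
Primer R: A+T=8, G+C=2 → Tm = 2(8)+4(2) = 24°C
46°C vs 24°C → primer F is higher.

Primer F, 46°C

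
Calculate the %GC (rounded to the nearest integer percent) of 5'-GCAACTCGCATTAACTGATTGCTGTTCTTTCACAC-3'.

Base counts: G=5, A=8, C=10, T=12
G+C = 5 + 10 = 15 out of 35 bases
%GC = 15/35 × 100 = 42.86% ≈ 43%

43%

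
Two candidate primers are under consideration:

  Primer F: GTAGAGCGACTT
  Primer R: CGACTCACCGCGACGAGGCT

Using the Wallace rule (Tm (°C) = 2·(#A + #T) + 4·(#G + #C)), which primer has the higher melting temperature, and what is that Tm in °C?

Primer F: A+T=6, G+C=6 → Tm = 2(6)+4(6) = 36°C
Primer R: A+T=6, G+C=14 → Tm = 2(6)+4(14) = 68°C
36°C vs 68°C → primer R is higher.

Primer R, 68°C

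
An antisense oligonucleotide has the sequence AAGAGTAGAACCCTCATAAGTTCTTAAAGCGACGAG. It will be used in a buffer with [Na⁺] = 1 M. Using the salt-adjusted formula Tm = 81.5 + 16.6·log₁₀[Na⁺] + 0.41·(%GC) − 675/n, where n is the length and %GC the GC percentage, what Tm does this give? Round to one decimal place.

Length n = 36. Scanning the sequence gives T=7, G=8, C=7, A=14.
G+C = 15, so %GC = 15/36 × 100 = 41.667%
Salt term: 16.6 × (0) = 0
GC term: 0.41 × 41.667 = 17.083; length term: −675/36 = −18.75
Tm = 81.5 + (0) + 17.083 − 18.75 = 79.833 → 79.8°C

79.8°C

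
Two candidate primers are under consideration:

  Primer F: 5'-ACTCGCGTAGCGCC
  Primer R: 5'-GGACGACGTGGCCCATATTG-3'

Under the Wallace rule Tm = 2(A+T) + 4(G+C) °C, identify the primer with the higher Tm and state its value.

Primer R, 64°C

Primer F: A+T=4, G+C=10 → Tm = 2(4)+4(10) = 48°C
Primer R: A+T=8, G+C=12 → Tm = 2(8)+4(12) = 64°C
48°C vs 64°C → primer R is higher.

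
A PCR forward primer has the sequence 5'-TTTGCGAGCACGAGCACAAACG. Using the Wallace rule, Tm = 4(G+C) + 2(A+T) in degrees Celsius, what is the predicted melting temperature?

68°C

Scanning the sequence gives T=3, G=6, A=7, C=6.
A+T = 10, G+C = 12
Tm = 4·12 + 2·10 = 48 + 20 = 68°C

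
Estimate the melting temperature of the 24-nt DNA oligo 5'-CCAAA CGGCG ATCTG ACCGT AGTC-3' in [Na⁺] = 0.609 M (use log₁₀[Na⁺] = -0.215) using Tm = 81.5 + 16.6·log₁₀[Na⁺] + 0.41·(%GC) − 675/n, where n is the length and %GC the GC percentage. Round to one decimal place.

Length n = 24. Counting bases: C=8, A=6, G=6, T=4
G+C = 14, so %GC = 14/24 × 100 = 58.333%
Salt term: 16.6 × (-0.215) = -3.569
GC term: 0.41 × 58.333 = 23.917; length term: −675/24 = −28.125
Tm = 81.5 + (-3.569) + 23.917 − 28.125 = 73.723 → 73.7°C

73.7°C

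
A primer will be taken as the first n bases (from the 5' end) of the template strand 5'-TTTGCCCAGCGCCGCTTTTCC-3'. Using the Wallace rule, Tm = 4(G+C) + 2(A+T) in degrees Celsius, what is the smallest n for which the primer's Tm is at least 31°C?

n = 10

First 9 bases: TTTGCCCAG → Tm = 28°C (< 31°C)
First 10 bases: TTTGCCCAGC → Tm = 32°C (≥ 31°C)
Each additional base adds 2°C (A/T) or 4°C (G/C), so Tm is non-decreasing in n; n = 10 is the first length to reach 31°C.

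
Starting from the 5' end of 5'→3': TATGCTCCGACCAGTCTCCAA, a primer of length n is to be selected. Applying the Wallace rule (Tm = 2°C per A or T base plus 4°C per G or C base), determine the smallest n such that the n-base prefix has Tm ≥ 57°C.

n = 19

First 18 bases: TATGCTCCGACCAGTCTC → Tm = 56°C (< 57°C)
First 19 bases: TATGCTCCGACCAGTCTCC → Tm = 60°C (≥ 57°C)
Since every base adds ≥2°C, Tm only increases with n, so the threshold is first crossed at n = 19.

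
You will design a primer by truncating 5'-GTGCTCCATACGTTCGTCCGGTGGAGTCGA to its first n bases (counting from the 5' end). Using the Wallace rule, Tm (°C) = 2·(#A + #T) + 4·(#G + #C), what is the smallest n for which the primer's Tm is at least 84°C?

First 25 bases: GTGCTCCATACGTTCGTCCGGTGGA → Tm = 80°C (< 84°C)
First 26 bases: GTGCTCCATACGTTCGTCCGGTGGAG → Tm = 84°C (≥ 84°C)
Each additional base adds 2°C (A/T) or 4°C (G/C), so Tm is non-decreasing in n; n = 26 is the first length to reach 84°C.

n = 26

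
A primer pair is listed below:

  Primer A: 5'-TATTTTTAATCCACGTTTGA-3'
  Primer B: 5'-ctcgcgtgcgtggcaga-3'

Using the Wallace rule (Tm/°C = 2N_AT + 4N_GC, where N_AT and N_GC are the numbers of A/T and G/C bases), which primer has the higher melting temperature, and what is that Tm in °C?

Primer B, 58°C

Primer A: A+T=15, G+C=5 → Tm = 2(15)+4(5) = 50°C
Primer B: A+T=5, G+C=12 → Tm = 2(5)+4(12) = 58°C
50°C vs 58°C → primer B is higher.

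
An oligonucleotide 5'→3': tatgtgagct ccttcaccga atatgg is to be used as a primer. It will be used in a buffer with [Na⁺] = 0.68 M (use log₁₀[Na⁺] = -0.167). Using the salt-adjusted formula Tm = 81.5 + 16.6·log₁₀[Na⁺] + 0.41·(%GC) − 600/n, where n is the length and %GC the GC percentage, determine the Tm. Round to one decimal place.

Length n = 26. Scanning the sequence gives G=6, T=8, A=6, C=6.
G+C = 12, so %GC = 12/26 × 100 = 46.154%
Salt term: 16.6 × (-0.167) = -2.772
GC term: 0.41 × 46.154 = 18.923; length term: −600/26 = −23.077
Tm = 81.5 + (-2.772) + 18.923 − 23.077 = 74.574 → 74.6°C

74.6°C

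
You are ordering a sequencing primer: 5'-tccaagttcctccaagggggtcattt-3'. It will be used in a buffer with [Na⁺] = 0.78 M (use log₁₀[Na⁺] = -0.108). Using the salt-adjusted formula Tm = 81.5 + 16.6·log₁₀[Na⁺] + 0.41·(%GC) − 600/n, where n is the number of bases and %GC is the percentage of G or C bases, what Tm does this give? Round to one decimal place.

77.1°C

Length n = 26. Counting bases: C=7, A=5, T=8, G=6
G+C = 13, so %GC = 13/26 × 100 = 50%
Salt term: 16.6 × (-0.108) = -1.793
GC term: 0.41 × 50 = 20.5; length term: −600/26 = −23.077
Tm = 81.5 + (-1.793) + 20.5 − 23.077 = 77.13 → 77.1°C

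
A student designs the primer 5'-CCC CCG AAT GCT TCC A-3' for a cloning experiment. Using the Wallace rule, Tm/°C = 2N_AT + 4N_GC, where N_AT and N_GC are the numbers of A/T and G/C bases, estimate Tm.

Base counts: T=3, A=3, C=8, G=2
So N_AT = 6 and N_GC = 10.
Tm = 2×6 + 4×10 = 52°C

52°C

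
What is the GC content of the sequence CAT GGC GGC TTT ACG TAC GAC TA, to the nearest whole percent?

Scanning the sequence gives C=6, T=6, G=6, A=5.
G+C = 6 + 6 = 12 out of 23 bases
%GC = 12/23 × 100 = 52.17% ≈ 52%

52%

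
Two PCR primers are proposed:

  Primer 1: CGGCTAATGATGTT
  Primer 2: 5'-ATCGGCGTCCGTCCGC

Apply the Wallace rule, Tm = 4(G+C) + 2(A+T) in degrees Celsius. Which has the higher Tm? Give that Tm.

Primer 1: A+T=8, G+C=6 → Tm = 2(8)+4(6) = 40°C
Primer 2: A+T=4, G+C=12 → Tm = 2(4)+4(12) = 56°C
40°C vs 56°C → primer 2 is higher.

Primer 2, 56°C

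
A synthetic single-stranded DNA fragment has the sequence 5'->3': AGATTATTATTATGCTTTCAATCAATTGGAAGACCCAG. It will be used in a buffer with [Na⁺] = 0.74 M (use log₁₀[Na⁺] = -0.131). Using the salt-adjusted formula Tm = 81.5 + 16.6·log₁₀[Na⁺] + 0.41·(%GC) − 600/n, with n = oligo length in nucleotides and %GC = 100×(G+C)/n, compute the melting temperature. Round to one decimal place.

76.5°C

Length n = 38. Counting bases: A=13, C=6, T=13, G=6
G+C = 12, so %GC = 12/38 × 100 = 31.579%
Salt term: 16.6 × (-0.131) = -2.175
GC term: 0.41 × 31.579 = 12.947; length term: −600/38 = −15.789
Tm = 81.5 + (-2.175) + 12.947 − 15.789 = 76.483 → 76.5°C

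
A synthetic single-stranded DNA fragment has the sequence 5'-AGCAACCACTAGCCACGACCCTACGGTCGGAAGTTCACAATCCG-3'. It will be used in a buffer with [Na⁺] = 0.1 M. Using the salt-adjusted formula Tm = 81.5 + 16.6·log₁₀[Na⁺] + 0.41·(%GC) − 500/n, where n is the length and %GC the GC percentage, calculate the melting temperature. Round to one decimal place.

Length n = 44. Counting bases: G=9, T=6, C=16, A=13
G+C = 25, so %GC = 25/44 × 100 = 56.818%
Salt term: 16.6 × (-1) = -16.6
GC term: 0.41 × 56.818 = 23.295; length term: −500/44 = −11.364
Tm = 81.5 + (-16.6) + 23.295 − 11.364 = 76.831 → 76.8°C

76.8°C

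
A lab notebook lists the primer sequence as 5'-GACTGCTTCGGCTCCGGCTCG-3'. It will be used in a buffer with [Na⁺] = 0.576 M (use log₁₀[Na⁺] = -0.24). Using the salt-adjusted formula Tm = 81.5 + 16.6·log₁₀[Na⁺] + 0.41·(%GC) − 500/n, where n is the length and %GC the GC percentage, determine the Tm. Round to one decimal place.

Length n = 21. G=7, C=8, T=5, A=1
G+C = 15, so %GC = 15/21 × 100 = 71.429%
Salt term: 16.6 × (-0.24) = -3.984
GC term: 0.41 × 71.429 = 29.286; length term: −500/21 = −23.81
Tm = 81.5 + (-3.984) + 29.286 − 23.81 = 82.992 → 83.0°C

83.0°C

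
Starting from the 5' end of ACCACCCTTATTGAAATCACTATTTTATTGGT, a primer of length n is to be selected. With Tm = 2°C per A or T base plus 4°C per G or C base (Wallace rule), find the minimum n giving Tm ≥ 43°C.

First 15 bases: ACCACCCTTATTGAA → Tm = 42°C (< 43°C)
First 16 bases: ACCACCCTTATTGAAA → Tm = 44°C (≥ 43°C)
Each additional base adds 2°C (A/T) or 4°C (G/C), so Tm is non-decreasing in n; n = 16 is the first length to reach 43°C.

n = 16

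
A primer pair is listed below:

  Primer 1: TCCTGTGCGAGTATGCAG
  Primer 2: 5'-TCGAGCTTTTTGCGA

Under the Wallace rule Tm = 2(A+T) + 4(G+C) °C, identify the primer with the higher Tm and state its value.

Primer 1, 56°C

Primer 1: A+T=8, G+C=10 → Tm = 2(8)+4(10) = 56°C
Primer 2: A+T=8, G+C=7 → Tm = 2(8)+4(7) = 44°C
56°C vs 44°C → primer 1 is higher.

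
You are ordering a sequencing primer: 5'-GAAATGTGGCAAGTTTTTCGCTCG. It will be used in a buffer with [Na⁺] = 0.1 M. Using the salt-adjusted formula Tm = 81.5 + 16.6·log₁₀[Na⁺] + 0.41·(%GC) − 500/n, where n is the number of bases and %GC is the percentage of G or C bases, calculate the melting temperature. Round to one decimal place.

62.9°C

Length n = 24. A=5, G=7, C=4, T=8
G+C = 11, so %GC = 11/24 × 100 = 45.833%
Salt term: 16.6 × (-1) = -16.6
GC term: 0.41 × 45.833 = 18.792; length term: −500/24 = −20.833
Tm = 81.5 + (-16.6) + 18.792 − 20.833 = 62.859 → 62.9°C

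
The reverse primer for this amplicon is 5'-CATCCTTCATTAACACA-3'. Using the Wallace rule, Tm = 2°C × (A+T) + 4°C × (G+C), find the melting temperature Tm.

Scanning the sequence gives C=6, A=6, T=5, G=0.
AT pairs contribute 11, GC pairs contribute 6.
Tm = 2×11 + 4×6 = 46°C

46°C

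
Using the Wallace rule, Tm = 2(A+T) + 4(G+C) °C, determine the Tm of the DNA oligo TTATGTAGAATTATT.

Base counts: C=0, T=8, G=2, A=5
So N_AT = 13 and N_GC = 2.
Tm = 2(13) + 4(2) = 26 + 8 = 34°C

34°C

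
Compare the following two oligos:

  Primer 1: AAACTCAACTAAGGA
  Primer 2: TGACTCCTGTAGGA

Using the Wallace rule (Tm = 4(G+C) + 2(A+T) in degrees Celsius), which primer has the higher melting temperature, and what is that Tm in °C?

Primer 2, 42°C

Primer 1: A+T=10, G+C=5 → Tm = 2(10)+4(5) = 40°C
Primer 2: A+T=7, G+C=7 → Tm = 2(7)+4(7) = 42°C
40°C vs 42°C → primer 2 is higher.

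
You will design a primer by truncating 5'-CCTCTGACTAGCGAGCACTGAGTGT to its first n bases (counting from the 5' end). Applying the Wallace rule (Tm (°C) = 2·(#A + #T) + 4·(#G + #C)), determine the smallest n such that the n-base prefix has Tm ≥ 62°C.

First 19 bases: CCTCTGACTAGCGAGCACT → Tm = 60°C (< 62°C)
First 20 bases: CCTCTGACTAGCGAGCACTG → Tm = 64°C (≥ 62°C)
Each additional base adds 2°C (A/T) or 4°C (G/C), so Tm is non-decreasing in n; n = 20 is the first length to reach 62°C.

n = 20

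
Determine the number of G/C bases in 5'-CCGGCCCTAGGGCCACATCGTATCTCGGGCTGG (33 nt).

T=6, G=11, A=4, C=12
Total G or C: 11 + 12 = 23

23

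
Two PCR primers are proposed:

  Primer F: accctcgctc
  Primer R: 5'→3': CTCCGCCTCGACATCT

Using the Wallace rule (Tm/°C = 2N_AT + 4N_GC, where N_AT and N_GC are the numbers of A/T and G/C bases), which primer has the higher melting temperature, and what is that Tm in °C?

Primer R, 52°C

Primer F: A+T=3, G+C=7 → Tm = 2(3)+4(7) = 34°C
Primer R: A+T=6, G+C=10 → Tm = 2(6)+4(10) = 52°C
34°C vs 52°C → primer R is higher.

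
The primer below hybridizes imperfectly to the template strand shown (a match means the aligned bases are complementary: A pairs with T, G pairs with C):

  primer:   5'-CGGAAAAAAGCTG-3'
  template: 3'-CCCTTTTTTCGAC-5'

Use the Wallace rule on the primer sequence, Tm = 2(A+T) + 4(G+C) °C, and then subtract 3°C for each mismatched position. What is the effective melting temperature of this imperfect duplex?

35°C

Primer base counts: A=6, T=1, G=4, C=2 → A+T=7, G+C=6
Perfect-match Tm = 2(7) + 4(6) = 14 + 24 = 38°C
Mismatches (positions where the bases are not complementary): 1 (at position 1)
Effective Tm = 38 − 1×3 = 38 − 3 = 35°C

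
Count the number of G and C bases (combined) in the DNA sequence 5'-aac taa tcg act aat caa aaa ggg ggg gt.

12

Scanning the sequence gives C=4, T=5, A=12, G=8.
Total G or C: 8 + 4 = 12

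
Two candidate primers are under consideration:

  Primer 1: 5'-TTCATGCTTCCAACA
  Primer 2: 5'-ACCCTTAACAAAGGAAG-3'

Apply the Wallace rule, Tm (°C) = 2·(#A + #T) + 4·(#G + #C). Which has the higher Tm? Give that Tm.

Primer 2, 48°C

Primer 1: A+T=9, G+C=6 → Tm = 2(9)+4(6) = 42°C
Primer 2: A+T=10, G+C=7 → Tm = 2(10)+4(7) = 48°C
42°C vs 48°C → primer 2 is higher.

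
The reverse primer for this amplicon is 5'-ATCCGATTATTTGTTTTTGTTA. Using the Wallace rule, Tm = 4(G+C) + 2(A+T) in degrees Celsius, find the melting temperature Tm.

54°C

Base counts: A=4, T=13, C=2, G=3
A+T = 17, G+C = 5
Tm = 2×17 + 4×5 = 54°C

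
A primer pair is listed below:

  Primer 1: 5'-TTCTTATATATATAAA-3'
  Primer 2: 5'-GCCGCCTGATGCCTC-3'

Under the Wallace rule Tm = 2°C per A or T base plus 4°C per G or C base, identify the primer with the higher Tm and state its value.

Primer 2, 52°C

Primer 1: A+T=15, G+C=1 → Tm = 2(15)+4(1) = 34°C
Primer 2: A+T=4, G+C=11 → Tm = 2(4)+4(11) = 52°C
34°C vs 52°C → primer 2 is higher.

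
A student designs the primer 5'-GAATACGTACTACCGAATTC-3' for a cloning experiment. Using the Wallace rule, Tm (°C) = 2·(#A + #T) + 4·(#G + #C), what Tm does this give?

A=7, G=3, C=5, T=5
A+T = 12, G+C = 8
Tm = 4·8 + 2·12 = 32 + 24 = 56°C

56°C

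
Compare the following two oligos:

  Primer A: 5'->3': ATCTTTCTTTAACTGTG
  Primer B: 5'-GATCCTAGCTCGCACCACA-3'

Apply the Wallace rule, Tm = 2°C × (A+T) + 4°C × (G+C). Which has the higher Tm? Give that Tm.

Primer B, 60°C

Primer A: A+T=12, G+C=5 → Tm = 2(12)+4(5) = 44°C
Primer B: A+T=8, G+C=11 → Tm = 2(8)+4(11) = 60°C
44°C vs 60°C → primer B is higher.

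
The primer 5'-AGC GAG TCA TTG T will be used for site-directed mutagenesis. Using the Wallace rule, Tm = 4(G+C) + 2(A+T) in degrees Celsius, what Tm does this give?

38°C

Scanning the sequence gives G=4, A=3, C=2, T=4.
A+T = 7, G+C = 6
Tm = 2×7 + 4×6 = 38°C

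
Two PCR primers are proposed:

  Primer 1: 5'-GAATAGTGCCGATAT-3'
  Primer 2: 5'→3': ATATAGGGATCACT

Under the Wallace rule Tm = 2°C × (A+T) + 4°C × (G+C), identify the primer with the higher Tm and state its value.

Primer 1: A+T=9, G+C=6 → Tm = 2(9)+4(6) = 42°C
Primer 2: A+T=9, G+C=5 → Tm = 2(9)+4(5) = 38°C
42°C vs 38°C → primer 1 is higher.

Primer 1, 42°C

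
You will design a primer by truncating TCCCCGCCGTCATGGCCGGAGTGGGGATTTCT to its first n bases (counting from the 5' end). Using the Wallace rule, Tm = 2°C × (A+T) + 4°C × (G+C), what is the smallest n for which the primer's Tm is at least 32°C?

n = 9

First 8 bases: TCCCCGCC → Tm = 30°C (< 32°C)
First 9 bases: TCCCCGCCG → Tm = 34°C (≥ 32°C)
Each additional base adds 2°C (A/T) or 4°C (G/C), so Tm is non-decreasing in n; n = 9 is the first length to reach 32°C.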